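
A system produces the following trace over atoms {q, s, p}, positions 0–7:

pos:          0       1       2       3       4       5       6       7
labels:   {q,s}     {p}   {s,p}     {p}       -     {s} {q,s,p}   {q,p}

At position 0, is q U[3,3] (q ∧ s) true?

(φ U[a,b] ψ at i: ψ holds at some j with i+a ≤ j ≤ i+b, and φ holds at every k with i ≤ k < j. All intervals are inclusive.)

Does not hold

Need some j in [3,3] with (q ∧ s), and q at every k in [0,j-1].
  j=3: (q ∧ s) false.
No j in the window works → until fails.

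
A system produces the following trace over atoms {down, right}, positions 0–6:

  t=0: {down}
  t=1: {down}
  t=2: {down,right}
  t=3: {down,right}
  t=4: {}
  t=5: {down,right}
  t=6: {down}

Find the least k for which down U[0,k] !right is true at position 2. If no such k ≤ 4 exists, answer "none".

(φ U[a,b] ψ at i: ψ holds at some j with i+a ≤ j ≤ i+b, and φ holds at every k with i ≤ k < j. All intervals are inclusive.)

Need earliest j ≥ 2 with !right, and down at every k in [2,j-1].
  j=2: rhs fails.
  j=3: rhs fails.
  j=4: rhs holds; lhs holds on [2,3]. k = 2.

2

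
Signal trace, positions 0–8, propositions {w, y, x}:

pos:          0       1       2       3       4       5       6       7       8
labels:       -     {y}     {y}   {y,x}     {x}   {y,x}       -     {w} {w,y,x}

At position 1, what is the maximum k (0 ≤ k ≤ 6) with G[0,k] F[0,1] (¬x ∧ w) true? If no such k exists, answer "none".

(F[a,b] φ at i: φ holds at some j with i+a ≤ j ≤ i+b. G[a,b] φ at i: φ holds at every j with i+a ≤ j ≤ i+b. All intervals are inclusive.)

F[0,1] (¬x ∧ w) must hold from j=1 onward; find where it first fails.
  j=1: fails → no k works.

none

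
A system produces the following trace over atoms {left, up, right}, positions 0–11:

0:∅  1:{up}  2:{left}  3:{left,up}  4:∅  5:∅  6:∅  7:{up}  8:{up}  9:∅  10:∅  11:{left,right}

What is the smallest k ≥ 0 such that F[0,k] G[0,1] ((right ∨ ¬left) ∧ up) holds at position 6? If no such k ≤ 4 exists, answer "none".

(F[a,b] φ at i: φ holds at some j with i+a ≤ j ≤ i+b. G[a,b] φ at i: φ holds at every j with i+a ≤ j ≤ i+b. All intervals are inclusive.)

1

Scan j = 6,7,… for G[0,1] ((right ∨ ¬left) ∧ up):
  j=6: fails
  j=7: holds
First hit at j=7, so smallest k = 7-6 = 1.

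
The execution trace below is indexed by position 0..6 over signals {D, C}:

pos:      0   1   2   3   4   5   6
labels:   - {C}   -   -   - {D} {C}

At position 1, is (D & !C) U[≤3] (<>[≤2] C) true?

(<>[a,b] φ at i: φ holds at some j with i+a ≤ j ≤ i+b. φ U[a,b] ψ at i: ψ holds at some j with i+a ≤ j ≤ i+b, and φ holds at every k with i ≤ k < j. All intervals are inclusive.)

Need some j in [1,4] with <>[≤2] C, and (D & !C) at every k in [1,j-1].
  j=1: <>[≤2] C holds; no prefix to check → satisfied.

True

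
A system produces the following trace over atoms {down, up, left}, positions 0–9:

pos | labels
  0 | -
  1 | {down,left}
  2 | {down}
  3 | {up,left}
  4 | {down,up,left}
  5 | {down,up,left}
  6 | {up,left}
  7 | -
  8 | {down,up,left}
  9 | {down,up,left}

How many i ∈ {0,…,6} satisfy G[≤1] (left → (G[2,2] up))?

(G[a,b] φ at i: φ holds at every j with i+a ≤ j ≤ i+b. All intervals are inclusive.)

Evaluate at each i in [0,6]:
  i=0: ✓ (all of [0,1])
  i=1: ✓ (all of [1,2])
  i=2: ✓ (all of [2,3])
  i=3: ✓ (all of [3,4])
  i=4: ✗ (fails at j=5)
  i=5: ✗ (fails at j=5)
  i=6: ✓ (all of [6,7])
Positions where it holds: {0, 1, 2, 3, 6} → 5.

5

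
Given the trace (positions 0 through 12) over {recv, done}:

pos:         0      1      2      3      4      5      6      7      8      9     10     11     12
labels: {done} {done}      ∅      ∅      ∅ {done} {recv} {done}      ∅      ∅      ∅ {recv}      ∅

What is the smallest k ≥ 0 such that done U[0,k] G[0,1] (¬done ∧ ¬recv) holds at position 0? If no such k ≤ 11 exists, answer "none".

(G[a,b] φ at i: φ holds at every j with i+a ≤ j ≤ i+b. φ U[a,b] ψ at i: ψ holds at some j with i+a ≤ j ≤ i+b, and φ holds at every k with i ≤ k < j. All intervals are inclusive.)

Need earliest j ≥ 0 with G[0,1] (¬done ∧ ¬recv), and done at every k in [0,j-1].
  j=0: rhs fails.
  j=1: rhs fails.
  j=2: rhs holds; lhs holds on [0,1]. k = 2.

2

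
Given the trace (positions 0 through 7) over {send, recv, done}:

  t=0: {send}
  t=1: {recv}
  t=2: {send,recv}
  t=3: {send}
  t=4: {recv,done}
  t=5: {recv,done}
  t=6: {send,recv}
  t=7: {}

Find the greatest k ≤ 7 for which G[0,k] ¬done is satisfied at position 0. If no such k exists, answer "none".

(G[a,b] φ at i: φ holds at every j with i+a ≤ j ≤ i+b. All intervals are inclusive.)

¬done must hold from j=0 onward; find where it first fails.
  j=0: holds
  j=1: holds
  j=2: holds
  j=3: holds
  j=4: fails
Holds on [0,3], so largest k = 3.

3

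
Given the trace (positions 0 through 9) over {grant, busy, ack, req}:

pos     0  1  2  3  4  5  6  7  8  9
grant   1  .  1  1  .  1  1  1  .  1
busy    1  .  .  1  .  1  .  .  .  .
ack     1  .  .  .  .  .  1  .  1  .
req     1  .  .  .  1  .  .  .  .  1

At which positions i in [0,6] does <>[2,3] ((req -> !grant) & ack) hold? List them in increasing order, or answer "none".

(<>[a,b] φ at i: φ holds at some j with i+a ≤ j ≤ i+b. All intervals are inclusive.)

Evaluate at each i in [0,6]:
  i=0: ✗ (none in [2,3])
  i=1: ✗ (none in [3,4])
  i=2: ✗ (none in [4,5])
  i=3: ✓ (witness j=6)
  i=4: ✓ (witness j=6)
  i=5: ✓ (witness j=8)
  i=6: ✓ (witness j=8)

3, 4, 5, 6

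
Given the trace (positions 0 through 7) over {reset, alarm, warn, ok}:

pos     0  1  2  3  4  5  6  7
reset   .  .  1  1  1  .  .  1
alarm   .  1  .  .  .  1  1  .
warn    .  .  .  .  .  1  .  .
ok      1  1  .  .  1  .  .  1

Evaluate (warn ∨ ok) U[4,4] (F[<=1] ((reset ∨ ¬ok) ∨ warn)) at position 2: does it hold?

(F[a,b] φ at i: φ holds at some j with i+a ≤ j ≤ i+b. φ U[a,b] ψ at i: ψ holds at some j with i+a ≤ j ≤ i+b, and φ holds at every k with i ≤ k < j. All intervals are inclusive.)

Need some j in [6,6] with F[<=1] ((reset ∨ ¬ok) ∨ warn), and (warn ∨ ok) at every k in [2,j-1].
  j=6: F[<=1] ((reset ∨ ¬ok) ∨ warn) holds, but (warn ∨ ok) fails at k=2 → not this j.
No j in the window works → until fails.

Does not hold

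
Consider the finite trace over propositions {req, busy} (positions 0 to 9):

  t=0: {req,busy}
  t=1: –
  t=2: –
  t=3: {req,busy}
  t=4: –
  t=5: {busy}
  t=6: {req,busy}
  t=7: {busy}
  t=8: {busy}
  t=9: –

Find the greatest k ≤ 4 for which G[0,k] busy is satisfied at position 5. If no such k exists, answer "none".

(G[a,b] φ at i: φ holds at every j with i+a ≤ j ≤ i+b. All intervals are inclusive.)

3

busy must hold from j=5 onward; find where it first fails.
  j=5: holds
  j=6: holds
  j=7: holds
  j=8: holds
  j=9: fails
Holds on [5,8], so largest k = 3.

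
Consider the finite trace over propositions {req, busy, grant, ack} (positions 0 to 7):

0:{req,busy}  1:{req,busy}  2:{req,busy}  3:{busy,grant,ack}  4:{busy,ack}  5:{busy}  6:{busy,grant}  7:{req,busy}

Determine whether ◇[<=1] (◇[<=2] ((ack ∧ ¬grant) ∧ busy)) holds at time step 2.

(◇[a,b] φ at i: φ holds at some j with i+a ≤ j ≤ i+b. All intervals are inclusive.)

Yes

Check ◇[<=2] ((ack ∧ ¬grant) ∧ busy) at each j in [2,3]:
  j=2: holds (witness at 4)
  j=3: holds (witness at 4)
Found at j=2 → formula holds.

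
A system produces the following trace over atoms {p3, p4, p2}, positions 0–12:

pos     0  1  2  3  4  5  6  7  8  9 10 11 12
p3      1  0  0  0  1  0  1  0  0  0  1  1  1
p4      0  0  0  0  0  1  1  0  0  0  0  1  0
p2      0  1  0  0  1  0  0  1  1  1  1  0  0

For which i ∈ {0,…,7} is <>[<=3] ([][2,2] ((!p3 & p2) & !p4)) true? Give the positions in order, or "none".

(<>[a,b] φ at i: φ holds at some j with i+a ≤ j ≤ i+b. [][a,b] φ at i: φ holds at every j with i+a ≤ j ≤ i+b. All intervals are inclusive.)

Evaluate at each i in [0,7]:
  i=0: ✗ (none in [0,3])
  i=1: ✗ (none in [1,4])
  i=2: ✓ (witness j=5)
  i=3: ✓ (witness j=5)
  i=4: ✓ (witness j=5)
  i=5: ✓ (witness j=5)
  i=6: ✓ (witness j=6)
  i=7: ✓ (witness j=7)

2, 3, 4, 5, 6, 7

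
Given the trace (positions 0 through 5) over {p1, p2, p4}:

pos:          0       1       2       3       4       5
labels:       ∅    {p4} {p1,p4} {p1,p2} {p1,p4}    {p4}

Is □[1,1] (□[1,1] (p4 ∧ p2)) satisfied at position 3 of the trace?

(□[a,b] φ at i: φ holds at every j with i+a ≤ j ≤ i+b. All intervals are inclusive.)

False

Check □[1,1] (p4 ∧ p2) at every j in [4,4]:
  j=4: fails at 5
Fails at j=4 → formula fails.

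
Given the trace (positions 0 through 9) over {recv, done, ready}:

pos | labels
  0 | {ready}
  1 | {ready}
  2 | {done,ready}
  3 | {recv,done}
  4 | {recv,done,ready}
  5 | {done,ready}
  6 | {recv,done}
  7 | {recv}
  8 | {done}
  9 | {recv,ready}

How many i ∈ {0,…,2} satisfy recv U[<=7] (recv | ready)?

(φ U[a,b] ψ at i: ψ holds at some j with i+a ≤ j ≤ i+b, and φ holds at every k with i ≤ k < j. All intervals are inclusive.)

3

Evaluate at each i in [0,2]:
  i=0: ✓ (rhs at j=0)
  i=1: ✓ (rhs at j=1)
  i=2: ✓ (rhs at j=2)
Positions where it holds: {0, 1, 2} → 3.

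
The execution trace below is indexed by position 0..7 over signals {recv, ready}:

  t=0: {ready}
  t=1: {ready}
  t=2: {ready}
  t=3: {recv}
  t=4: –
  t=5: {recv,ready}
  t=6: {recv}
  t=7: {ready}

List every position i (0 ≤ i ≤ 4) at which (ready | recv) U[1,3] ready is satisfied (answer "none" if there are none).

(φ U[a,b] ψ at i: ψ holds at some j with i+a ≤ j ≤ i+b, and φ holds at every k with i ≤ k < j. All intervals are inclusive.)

Evaluate at each i in [0,4]:
  i=0: ✓ (rhs at j=1; lhs holds on [0,0])
  i=1: ✓ (rhs at j=2; lhs holds on [1,1])
  i=2: ✗ (lhs fails at k=4 before rhs at j=5)
  i=3: ✗ (lhs fails at k=4 before rhs at j=5)
  i=4: ✗ (lhs fails at k=4 before rhs at j=5)

0, 1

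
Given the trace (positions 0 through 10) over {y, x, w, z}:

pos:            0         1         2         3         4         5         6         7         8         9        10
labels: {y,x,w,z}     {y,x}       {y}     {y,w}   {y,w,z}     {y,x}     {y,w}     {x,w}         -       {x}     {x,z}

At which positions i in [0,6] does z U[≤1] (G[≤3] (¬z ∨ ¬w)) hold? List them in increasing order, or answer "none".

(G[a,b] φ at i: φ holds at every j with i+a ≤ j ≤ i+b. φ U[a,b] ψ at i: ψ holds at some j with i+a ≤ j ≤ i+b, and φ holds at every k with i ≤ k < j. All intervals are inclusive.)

4, 5, 6

Evaluate at each i in [0,6]:
  i=0: ✗ (no rhs in [0,1])
  i=1: ✗ (no rhs in [1,2])
  i=2: ✗ (no rhs in [2,3])
  i=3: ✗ (no rhs in [3,4])
  i=4: ✓ (rhs at j=5; lhs holds on [4,4])
  i=5: ✓ (rhs at j=5)
  i=6: ✓ (rhs at j=6)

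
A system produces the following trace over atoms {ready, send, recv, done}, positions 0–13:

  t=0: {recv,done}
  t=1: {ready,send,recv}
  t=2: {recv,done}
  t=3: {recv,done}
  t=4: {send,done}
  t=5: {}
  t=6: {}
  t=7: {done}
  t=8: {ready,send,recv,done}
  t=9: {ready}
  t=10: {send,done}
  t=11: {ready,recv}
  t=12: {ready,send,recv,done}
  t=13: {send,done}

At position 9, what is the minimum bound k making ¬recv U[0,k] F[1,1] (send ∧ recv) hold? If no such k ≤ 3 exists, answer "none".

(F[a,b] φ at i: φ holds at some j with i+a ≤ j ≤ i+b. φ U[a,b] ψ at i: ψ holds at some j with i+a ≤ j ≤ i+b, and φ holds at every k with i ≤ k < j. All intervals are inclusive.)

Need earliest j ≥ 9 with F[1,1] (send ∧ recv), and ¬recv at every k in [9,j-1].
  j=9: rhs fails.
  j=10: rhs fails.
  j=11: rhs holds; lhs holds on [9,10]. k = 2.

2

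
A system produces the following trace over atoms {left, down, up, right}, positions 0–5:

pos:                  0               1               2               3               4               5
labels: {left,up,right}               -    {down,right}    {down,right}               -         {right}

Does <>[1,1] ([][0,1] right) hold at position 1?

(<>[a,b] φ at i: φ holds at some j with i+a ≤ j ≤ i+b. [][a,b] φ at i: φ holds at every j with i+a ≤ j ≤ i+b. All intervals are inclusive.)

Holds

Check [][0,1] right at each j in [2,2]:
  j=2: holds on [2,3]
Found at j=2 → formula holds.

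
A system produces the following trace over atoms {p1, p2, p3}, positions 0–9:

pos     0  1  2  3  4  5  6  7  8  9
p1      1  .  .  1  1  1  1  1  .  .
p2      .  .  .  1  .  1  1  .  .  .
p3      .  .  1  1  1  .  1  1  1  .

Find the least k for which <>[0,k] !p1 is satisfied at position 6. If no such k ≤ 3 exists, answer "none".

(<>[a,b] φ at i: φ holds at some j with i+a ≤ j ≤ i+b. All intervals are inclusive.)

2

Scan j = 6,7,… for !p1:
  j=6: fails
  j=7: fails
  j=8: holds
First hit at j=8, so smallest k = 8-6 = 2.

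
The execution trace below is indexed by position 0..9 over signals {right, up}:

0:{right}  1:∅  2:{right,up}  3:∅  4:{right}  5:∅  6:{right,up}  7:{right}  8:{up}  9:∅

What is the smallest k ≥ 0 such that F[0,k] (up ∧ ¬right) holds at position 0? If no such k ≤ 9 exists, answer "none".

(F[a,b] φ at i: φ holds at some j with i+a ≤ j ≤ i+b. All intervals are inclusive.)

8

Scan j = 0,1,… for (up ∧ ¬right):
  j=0: fails
  j=1: fails
  j=2: fails
  j=3: fails
  j=4: fails
  j=5: fails
  j=6: fails
  j=7: fails
  j=8: holds
First hit at j=8, so smallest k = 8-0 = 8.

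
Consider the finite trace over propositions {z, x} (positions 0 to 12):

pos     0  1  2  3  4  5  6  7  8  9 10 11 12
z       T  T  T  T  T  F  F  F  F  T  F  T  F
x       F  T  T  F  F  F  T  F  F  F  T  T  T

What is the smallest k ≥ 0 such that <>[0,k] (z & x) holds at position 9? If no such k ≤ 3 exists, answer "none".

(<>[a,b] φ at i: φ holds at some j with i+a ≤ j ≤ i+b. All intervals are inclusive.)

2

Scan j = 9,10,… for (z & x):
  j=9: fails
  j=10: fails
  j=11: holds
First hit at j=11, so smallest k = 11-9 = 2.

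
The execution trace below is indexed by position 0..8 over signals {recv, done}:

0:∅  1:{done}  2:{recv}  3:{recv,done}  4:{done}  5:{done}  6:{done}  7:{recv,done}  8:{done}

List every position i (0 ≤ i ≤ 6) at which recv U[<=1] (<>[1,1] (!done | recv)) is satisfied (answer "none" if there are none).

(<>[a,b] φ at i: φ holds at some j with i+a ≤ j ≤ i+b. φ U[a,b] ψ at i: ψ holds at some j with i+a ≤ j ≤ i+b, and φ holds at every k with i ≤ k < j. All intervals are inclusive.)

Evaluate at each i in [0,6]:
  i=0: ✗ (lhs fails at k=0 before rhs at j=1)
  i=1: ✓ (rhs at j=1)
  i=2: ✓ (rhs at j=2)
  i=3: ✗ (no rhs in [3,4])
  i=4: ✗ (no rhs in [4,5])
  i=5: ✗ (lhs fails at k=5 before rhs at j=6)
  i=6: ✓ (rhs at j=6)

1, 2, 6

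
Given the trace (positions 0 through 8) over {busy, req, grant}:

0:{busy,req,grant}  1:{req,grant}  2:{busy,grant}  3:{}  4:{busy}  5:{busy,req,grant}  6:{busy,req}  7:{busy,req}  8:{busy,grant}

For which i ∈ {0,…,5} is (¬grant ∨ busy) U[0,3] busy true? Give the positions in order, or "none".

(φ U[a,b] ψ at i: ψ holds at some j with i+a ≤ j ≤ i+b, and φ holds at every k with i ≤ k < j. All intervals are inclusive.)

0, 2, 3, 4, 5

Evaluate at each i in [0,5]:
  i=0: ✓ (rhs at j=0)
  i=1: ✗ (lhs fails at k=1 before rhs at j=2)
  i=2: ✓ (rhs at j=2)
  i=3: ✓ (rhs at j=4; lhs holds on [3,3])
  i=4: ✓ (rhs at j=4)
  i=5: ✓ (rhs at j=5)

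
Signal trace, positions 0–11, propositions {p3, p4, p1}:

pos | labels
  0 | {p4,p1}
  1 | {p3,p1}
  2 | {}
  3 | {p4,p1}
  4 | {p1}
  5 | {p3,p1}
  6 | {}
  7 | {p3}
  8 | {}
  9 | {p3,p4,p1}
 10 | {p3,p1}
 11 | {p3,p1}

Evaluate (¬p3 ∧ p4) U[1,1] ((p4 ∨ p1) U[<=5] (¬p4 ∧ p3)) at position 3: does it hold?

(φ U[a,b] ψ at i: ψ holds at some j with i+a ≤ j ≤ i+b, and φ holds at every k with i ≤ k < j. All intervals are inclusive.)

Need some j in [4,4] with ((p4 ∨ p1) U[<=5] (¬p4 ∧ p3)), and (¬p3 ∧ p4) at every k in [3,j-1].
  j=4: ((p4 ∨ p1) U[<=5] (¬p4 ∧ p3)) holds; (¬p3 ∧ p4) holds at every k in [3,3] → satisfied.

Yes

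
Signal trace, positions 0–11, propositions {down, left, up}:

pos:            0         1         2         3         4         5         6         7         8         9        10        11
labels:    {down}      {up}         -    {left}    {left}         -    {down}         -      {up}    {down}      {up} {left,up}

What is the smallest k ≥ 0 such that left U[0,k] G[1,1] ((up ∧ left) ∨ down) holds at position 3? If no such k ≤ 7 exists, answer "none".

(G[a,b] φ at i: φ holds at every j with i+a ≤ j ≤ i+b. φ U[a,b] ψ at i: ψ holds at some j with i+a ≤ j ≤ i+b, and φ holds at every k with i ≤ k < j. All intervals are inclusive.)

Need earliest j ≥ 3 with G[1,1] ((up ∧ left) ∨ down), and left at every k in [3,j-1].
  j=3: rhs fails.
  j=4: rhs fails.
  j=5: rhs holds; lhs holds on [3,4]. k = 2.

2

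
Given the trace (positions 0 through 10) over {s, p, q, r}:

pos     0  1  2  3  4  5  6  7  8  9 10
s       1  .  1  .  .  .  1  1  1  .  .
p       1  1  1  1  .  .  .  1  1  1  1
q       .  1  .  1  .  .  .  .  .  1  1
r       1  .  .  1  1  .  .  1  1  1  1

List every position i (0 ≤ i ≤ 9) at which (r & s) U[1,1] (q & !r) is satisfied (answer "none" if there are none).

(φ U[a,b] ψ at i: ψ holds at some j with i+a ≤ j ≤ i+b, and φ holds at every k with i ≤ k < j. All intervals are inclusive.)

Evaluate at each i in [0,9]:
  i=0: ✓ (rhs at j=1; lhs holds on [0,0])
  i=1: ✗ (no rhs in [2,2])
  i=2: ✗ (no rhs in [3,3])
  i=3: ✗ (no rhs in [4,4])
  i=4: ✗ (no rhs in [5,5])
  i=5: ✗ (no rhs in [6,6])
  i=6: ✗ (no rhs in [7,7])
  i=7: ✗ (no rhs in [8,8])
  i=8: ✗ (no rhs in [9,9])
  i=9: ✗ (no rhs in [10,10])

0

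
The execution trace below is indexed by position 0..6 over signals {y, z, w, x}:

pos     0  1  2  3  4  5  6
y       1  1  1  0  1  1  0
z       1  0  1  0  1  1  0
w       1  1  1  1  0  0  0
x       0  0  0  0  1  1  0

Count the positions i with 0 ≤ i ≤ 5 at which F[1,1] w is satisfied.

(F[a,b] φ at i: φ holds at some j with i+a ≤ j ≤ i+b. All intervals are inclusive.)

3

Evaluate at each i in [0,5]:
  i=0: ✓ (witness j=1)
  i=1: ✓ (witness j=2)
  i=2: ✓ (witness j=3)
  i=3: ✗ (none in [4,4])
  i=4: ✗ (none in [5,5])
  i=5: ✗ (none in [6,6])
Positions where it holds: {0, 1, 2} → 3.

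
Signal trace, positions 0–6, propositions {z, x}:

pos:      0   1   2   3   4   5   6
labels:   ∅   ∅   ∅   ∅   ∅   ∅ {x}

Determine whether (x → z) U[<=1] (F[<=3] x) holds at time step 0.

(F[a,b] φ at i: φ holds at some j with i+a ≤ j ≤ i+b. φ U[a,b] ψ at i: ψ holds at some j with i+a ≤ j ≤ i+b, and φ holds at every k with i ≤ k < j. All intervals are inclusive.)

False

Need some j in [0,1] with F[<=3] x, and (x → z) at every k in [0,j-1].
  j=0: F[<=3] x — fails (none in [0,3]).
  j=1: F[<=3] x — fails (none in [1,4]).
No j in the window works → until fails.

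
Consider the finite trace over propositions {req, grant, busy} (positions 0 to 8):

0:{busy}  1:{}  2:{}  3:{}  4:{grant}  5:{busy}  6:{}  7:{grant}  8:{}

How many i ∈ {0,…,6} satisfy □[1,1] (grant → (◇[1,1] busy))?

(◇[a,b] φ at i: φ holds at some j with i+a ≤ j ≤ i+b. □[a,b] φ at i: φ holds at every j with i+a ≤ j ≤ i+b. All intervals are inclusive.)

6

Evaluate at each i in [0,6]:
  i=0: ✓ (all of [1,1])
  i=1: ✓ (all of [2,2])
  i=2: ✓ (all of [3,3])
  i=3: ✓ (all of [4,4])
  i=4: ✓ (all of [5,5])
  i=5: ✓ (all of [6,6])
  i=6: ✗ (fails at j=7)
Positions where it holds: {0, 1, 2, 3, 4, 5} → 6.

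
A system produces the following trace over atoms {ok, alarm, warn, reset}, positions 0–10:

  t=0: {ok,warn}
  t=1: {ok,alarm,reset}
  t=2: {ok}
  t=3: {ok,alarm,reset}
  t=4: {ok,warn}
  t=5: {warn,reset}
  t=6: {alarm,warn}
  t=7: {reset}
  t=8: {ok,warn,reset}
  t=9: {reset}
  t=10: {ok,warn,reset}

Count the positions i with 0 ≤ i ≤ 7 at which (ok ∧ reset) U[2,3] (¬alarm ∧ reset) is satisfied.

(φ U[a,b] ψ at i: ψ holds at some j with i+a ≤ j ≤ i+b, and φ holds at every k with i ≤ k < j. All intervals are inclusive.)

Evaluate at each i in [0,7]:
  i=0: ✗ (no rhs in [2,3])
  i=1: ✗ (no rhs in [3,4])
  i=2: ✗ (lhs fails at k=2 before rhs at j=5)
  i=3: ✗ (lhs fails at k=4 before rhs at j=5)
  i=4: ✗ (lhs fails at k=4 before rhs at j=7)
  i=5: ✗ (lhs fails at k=5 before rhs at j=7)
  i=6: ✗ (lhs fails at k=6 before rhs at j=8)
  i=7: ✗ (lhs fails at k=7 before rhs at j=9)
Positions where it holds: {} → 0.

0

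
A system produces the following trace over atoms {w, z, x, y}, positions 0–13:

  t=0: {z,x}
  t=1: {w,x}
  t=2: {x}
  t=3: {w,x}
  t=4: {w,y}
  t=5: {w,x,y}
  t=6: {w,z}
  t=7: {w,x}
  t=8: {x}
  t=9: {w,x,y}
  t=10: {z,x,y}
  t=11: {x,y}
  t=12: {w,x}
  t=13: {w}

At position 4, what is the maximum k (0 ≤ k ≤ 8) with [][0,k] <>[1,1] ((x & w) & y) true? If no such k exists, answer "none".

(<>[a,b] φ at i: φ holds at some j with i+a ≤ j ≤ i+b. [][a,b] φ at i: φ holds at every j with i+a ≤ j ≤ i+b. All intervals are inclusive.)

0

<>[1,1] ((x & w) & y) must hold from j=4 onward; find where it first fails.
  j=4: holds
  j=5: fails
Holds on [4,4], so largest k = 0.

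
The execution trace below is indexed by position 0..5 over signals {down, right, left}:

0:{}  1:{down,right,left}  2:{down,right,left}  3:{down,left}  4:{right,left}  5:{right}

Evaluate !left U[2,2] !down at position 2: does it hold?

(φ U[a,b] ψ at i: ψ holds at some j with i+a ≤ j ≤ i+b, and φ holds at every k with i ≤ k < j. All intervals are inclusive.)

No

Need some j in [4,4] with !down, and !left at every k in [2,j-1].
  j=4: !down holds, but !left fails at k=2 → not this j.
No j in the window works → until fails.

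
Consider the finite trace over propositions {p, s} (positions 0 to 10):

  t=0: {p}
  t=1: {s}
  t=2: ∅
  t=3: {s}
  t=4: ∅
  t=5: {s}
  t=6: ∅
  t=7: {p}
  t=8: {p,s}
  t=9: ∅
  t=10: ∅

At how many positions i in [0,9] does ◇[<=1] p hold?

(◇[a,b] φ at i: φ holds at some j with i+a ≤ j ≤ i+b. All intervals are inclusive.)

4

Evaluate at each i in [0,9]:
  i=0: ✓ (witness j=0)
  i=1: ✗ (none in [1,2])
  i=2: ✗ (none in [2,3])
  i=3: ✗ (none in [3,4])
  i=4: ✗ (none in [4,5])
  i=5: ✗ (none in [5,6])
  i=6: ✓ (witness j=7)
  i=7: ✓ (witness j=7)
  i=8: ✓ (witness j=8)
  i=9: ✗ (none in [9,10])
Positions where it holds: {0, 6, 7, 8} → 4.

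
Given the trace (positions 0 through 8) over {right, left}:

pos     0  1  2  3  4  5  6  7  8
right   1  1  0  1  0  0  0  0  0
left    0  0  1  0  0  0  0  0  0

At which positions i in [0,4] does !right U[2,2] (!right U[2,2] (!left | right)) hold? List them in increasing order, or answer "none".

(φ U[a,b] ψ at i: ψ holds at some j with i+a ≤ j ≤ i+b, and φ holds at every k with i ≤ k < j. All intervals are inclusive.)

Evaluate at each i in [0,4]:
  i=0: ✗ (no rhs in [2,2])
  i=1: ✗ (no rhs in [3,3])
  i=2: ✗ (lhs fails at k=3 before rhs at j=4)
  i=3: ✗ (lhs fails at k=3 before rhs at j=5)
  i=4: ✓ (rhs at j=6; lhs holds on [4,5])

4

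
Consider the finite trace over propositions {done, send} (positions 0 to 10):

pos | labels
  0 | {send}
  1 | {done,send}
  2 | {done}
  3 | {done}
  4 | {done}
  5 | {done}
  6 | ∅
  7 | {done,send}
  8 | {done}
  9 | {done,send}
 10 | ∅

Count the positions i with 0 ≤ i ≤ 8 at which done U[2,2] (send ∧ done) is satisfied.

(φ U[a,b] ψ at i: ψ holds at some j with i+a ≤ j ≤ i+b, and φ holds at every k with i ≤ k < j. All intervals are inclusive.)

1

Evaluate at each i in [0,8]:
  i=0: ✗ (no rhs in [2,2])
  i=1: ✗ (no rhs in [3,3])
  i=2: ✗ (no rhs in [4,4])
  i=3: ✗ (no rhs in [5,5])
  i=4: ✗ (no rhs in [6,6])
  i=5: ✗ (lhs fails at k=6 before rhs at j=7)
  i=6: ✗ (no rhs in [8,8])
  i=7: ✓ (rhs at j=9; lhs holds on [7,8])
  i=8: ✗ (no rhs in [10,10])
Positions where it holds: {7} → 1.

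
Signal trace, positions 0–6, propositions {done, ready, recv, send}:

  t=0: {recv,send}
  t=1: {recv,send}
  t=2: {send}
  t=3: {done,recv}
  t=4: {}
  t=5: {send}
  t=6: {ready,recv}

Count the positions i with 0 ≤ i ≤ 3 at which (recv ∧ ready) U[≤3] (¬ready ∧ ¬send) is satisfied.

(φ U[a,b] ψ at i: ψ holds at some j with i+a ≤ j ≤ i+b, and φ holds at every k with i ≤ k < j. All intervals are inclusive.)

1

Evaluate at each i in [0,3]:
  i=0: ✗ (lhs fails at k=0 before rhs at j=3)
  i=1: ✗ (lhs fails at k=1 before rhs at j=3)
  i=2: ✗ (lhs fails at k=2 before rhs at j=3)
  i=3: ✓ (rhs at j=3)
Positions where it holds: {3} → 1.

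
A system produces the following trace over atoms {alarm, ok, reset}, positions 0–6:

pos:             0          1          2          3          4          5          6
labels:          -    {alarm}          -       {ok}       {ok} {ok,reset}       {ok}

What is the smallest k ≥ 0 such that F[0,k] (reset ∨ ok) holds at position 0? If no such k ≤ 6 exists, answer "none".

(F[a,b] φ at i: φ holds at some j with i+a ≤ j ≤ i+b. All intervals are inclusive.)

3

Scan j = 0,1,… for (reset ∨ ok):
  j=0: fails
  j=1: fails
  j=2: fails
  j=3: holds
First hit at j=3, so smallest k = 3-0 = 3.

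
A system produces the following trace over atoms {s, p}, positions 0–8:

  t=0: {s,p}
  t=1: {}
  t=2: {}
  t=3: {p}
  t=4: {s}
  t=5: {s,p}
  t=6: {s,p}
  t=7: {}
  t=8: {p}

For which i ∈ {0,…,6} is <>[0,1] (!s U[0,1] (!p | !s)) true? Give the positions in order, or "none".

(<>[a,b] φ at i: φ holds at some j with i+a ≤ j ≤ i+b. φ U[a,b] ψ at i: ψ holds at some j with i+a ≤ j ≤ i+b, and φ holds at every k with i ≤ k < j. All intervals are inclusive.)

Evaluate at each i in [0,6]:
  i=0: ✓ (witness j=1)
  i=1: ✓ (witness j=1)
  i=2: ✓ (witness j=2)
  i=3: ✓ (witness j=3)
  i=4: ✓ (witness j=4)
  i=5: ✗ (none in [5,6])
  i=6: ✓ (witness j=7)

0, 1, 2, 3, 4, 6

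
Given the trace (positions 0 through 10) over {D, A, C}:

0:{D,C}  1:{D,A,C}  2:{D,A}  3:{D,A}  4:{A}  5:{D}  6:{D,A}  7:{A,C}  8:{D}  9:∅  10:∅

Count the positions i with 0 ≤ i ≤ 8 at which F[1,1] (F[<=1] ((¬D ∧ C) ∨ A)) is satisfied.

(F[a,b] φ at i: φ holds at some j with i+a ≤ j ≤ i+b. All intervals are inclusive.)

7

Evaluate at each i in [0,8]:
  i=0: ✓ (witness j=1)
  i=1: ✓ (witness j=2)
  i=2: ✓ (witness j=3)
  i=3: ✓ (witness j=4)
  i=4: ✓ (witness j=5)
  i=5: ✓ (witness j=6)
  i=6: ✓ (witness j=7)
  i=7: ✗ (none in [8,8])
  i=8: ✗ (none in [9,9])
Positions where it holds: {0, 1, 2, 3, 4, 5, 6} → 7.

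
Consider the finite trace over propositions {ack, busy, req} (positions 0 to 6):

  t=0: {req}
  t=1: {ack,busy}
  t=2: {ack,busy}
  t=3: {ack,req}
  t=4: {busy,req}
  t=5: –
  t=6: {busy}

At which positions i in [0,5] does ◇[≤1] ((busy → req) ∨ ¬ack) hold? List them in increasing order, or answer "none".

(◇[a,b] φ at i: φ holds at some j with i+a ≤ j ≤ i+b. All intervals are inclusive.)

0, 2, 3, 4, 5

Evaluate at each i in [0,5]:
  i=0: ✓ (witness j=0)
  i=1: ✗ (none in [1,2])
  i=2: ✓ (witness j=3)
  i=3: ✓ (witness j=3)
  i=4: ✓ (witness j=4)
  i=5: ✓ (witness j=5)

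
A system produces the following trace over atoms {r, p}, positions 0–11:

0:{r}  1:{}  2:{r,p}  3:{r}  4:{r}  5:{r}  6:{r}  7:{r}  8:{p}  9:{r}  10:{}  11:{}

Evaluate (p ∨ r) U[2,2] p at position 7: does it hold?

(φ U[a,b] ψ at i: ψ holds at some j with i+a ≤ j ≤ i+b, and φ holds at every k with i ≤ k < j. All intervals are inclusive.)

No

Need some j in [9,9] with p, and (p ∨ r) at every k in [7,j-1].
  j=9: p false.
No j in the window works → until fails.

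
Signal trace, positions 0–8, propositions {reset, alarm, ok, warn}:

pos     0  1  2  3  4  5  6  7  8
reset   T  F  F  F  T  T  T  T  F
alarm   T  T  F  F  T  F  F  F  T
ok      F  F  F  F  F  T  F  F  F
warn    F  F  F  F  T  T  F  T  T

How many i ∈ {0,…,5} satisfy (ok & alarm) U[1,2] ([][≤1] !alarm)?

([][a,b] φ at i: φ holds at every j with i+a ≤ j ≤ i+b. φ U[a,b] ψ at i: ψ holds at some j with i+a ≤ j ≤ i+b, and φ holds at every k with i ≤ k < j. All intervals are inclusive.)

0

Evaluate at each i in [0,5]:
  i=0: ✗ (lhs fails at k=0 before rhs at j=2)
  i=1: ✗ (lhs fails at k=1 before rhs at j=2)
  i=2: ✗ (no rhs in [3,4])
  i=3: ✗ (lhs fails at k=3 before rhs at j=5)
  i=4: ✗ (lhs fails at k=4 before rhs at j=5)
  i=5: ✗ (lhs fails at k=5 before rhs at j=6)
Positions where it holds: {} → 0.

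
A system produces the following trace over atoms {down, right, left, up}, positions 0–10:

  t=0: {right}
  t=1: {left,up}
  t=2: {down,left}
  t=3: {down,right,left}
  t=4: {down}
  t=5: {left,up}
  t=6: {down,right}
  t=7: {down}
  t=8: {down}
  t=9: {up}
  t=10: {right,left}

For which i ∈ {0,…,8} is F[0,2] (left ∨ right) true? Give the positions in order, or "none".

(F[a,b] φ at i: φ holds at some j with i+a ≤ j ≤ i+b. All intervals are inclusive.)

0, 1, 2, 3, 4, 5, 6, 8

Evaluate at each i in [0,8]:
  i=0: ✓ (witness j=0)
  i=1: ✓ (witness j=1)
  i=2: ✓ (witness j=2)
  i=3: ✓ (witness j=3)
  i=4: ✓ (witness j=5)
  i=5: ✓ (witness j=5)
  i=6: ✓ (witness j=6)
  i=7: ✗ (none in [7,9])
  i=8: ✓ (witness j=10)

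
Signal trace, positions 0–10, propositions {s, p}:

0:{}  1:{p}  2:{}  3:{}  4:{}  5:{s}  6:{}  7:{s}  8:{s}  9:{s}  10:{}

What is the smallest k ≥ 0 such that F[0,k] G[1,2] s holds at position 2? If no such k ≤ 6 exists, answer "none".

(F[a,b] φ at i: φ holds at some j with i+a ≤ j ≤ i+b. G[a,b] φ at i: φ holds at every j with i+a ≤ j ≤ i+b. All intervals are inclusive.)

Scan j = 2,3,… for G[1,2] s:
  j=2: fails
  j=3: fails
  j=4: fails
  j=5: fails
  j=6: holds
First hit at j=6, so smallest k = 6-2 = 4.

4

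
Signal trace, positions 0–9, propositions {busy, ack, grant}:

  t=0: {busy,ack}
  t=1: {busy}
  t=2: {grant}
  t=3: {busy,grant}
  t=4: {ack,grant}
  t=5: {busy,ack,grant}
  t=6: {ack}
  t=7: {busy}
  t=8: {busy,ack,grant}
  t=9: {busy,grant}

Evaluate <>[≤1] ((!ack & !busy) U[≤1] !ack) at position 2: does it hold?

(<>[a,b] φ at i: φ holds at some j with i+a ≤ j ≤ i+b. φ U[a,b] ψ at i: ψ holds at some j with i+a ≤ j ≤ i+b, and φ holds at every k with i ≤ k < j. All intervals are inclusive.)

Check ((!ack & !busy) U[≤1] !ack) at each j in [2,3]:
  j=2: holds
  j=3: holds
Found at j=2 → formula holds.

True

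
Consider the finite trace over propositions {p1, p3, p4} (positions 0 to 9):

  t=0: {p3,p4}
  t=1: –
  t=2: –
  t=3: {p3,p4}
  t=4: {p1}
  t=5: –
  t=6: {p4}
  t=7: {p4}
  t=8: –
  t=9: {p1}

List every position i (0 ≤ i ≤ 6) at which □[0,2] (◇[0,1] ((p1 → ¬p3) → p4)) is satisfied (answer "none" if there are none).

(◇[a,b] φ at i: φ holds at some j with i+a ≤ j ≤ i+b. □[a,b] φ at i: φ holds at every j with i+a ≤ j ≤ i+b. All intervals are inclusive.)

5

Evaluate at each i in [0,6]:
  i=0: ✗ (fails at j=1)
  i=1: ✗ (fails at j=1)
  i=2: ✗ (fails at j=4)
  i=3: ✗ (fails at j=4)
  i=4: ✗ (fails at j=4)
  i=5: ✓ (all of [5,7])
  i=6: ✗ (fails at j=8)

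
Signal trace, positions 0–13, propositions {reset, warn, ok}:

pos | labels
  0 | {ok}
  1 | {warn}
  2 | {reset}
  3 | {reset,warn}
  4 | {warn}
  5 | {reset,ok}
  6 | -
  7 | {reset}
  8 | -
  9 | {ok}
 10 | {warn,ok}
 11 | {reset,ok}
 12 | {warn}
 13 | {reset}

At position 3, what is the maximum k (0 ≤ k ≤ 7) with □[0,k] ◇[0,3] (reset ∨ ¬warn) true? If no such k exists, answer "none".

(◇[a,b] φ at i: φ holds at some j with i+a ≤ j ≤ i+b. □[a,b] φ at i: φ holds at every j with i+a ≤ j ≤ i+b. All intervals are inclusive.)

7

◇[0,3] (reset ∨ ¬warn) must hold from j=3 onward; find where it first fails.
  j=3: holds
  j=4: holds
  j=5: holds
  j=6: holds
  j=7: holds
  j=8: holds
  j=9: holds
  j=10: holds
Holds through j=10; largest k = 7.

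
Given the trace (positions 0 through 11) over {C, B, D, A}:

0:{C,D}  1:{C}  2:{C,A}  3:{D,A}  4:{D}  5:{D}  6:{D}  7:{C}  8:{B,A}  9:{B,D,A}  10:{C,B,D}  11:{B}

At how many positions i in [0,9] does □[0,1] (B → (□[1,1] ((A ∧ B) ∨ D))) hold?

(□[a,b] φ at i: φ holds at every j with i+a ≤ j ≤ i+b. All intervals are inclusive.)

9

Evaluate at each i in [0,9]:
  i=0: ✓ (all of [0,1])
  i=1: ✓ (all of [1,2])
  i=2: ✓ (all of [2,3])
  i=3: ✓ (all of [3,4])
  i=4: ✓ (all of [4,5])
  i=5: ✓ (all of [5,6])
  i=6: ✓ (all of [6,7])
  i=7: ✓ (all of [7,8])
  i=8: ✓ (all of [8,9])
  i=9: ✗ (fails at j=10)
Positions where it holds: {0, 1, 2, 3, 4, 5, 6, 7, 8} → 9.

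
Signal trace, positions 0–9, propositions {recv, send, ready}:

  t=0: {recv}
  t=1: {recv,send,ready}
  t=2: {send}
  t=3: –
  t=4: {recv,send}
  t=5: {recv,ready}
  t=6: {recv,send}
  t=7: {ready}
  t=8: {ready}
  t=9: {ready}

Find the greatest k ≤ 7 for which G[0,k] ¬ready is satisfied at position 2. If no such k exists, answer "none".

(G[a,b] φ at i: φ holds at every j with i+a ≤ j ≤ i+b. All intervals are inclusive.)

2

¬ready must hold from j=2 onward; find where it first fails.
  j=2: holds
  j=3: holds
  j=4: holds
  j=5: fails
Holds on [2,4], so largest k = 2.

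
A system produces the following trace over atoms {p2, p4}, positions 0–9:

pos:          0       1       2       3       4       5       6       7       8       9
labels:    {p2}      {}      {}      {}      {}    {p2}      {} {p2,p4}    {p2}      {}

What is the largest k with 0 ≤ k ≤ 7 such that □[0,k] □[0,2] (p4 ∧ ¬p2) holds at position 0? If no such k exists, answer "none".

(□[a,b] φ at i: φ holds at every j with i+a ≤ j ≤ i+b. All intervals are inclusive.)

none

□[0,2] (p4 ∧ ¬p2) must hold from j=0 onward; find where it first fails.
  j=0: fails → no k works.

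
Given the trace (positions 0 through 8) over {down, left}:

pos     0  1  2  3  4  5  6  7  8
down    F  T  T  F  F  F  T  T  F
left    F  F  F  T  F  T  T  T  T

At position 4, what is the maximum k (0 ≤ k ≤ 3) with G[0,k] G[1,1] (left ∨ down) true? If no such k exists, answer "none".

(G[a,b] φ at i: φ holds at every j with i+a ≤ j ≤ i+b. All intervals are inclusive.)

3

G[1,1] (left ∨ down) must hold from j=4 onward; find where it first fails.
  j=4: holds
  j=5: holds
  j=6: holds
  j=7: holds
Holds through j=7; largest k = 3.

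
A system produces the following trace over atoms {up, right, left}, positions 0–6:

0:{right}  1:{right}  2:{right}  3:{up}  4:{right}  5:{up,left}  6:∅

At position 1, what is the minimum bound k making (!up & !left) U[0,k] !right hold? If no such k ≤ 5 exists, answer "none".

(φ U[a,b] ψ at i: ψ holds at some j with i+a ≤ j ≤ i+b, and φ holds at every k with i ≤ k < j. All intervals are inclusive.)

2

Need earliest j ≥ 1 with !right, and (!up & !left) at every k in [1,j-1].
  j=1: rhs fails.
  j=2: rhs fails.
  j=3: rhs holds; lhs holds on [1,2]. k = 2.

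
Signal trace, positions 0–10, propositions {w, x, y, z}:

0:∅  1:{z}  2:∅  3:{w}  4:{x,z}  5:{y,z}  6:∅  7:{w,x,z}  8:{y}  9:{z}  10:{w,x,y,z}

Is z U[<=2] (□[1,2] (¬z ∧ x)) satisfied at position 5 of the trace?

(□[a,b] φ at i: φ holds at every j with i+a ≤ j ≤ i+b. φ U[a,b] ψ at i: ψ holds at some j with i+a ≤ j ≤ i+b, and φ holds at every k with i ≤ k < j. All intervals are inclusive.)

Need some j in [5,7] with □[1,2] (¬z ∧ x), and z at every k in [5,j-1].
  j=5: □[1,2] (¬z ∧ x) — fails at 6.
  j=6: □[1,2] (¬z ∧ x) — fails at 7.
  j=7: □[1,2] (¬z ∧ x) — fails at 8.
No j in the window works → until fails.

False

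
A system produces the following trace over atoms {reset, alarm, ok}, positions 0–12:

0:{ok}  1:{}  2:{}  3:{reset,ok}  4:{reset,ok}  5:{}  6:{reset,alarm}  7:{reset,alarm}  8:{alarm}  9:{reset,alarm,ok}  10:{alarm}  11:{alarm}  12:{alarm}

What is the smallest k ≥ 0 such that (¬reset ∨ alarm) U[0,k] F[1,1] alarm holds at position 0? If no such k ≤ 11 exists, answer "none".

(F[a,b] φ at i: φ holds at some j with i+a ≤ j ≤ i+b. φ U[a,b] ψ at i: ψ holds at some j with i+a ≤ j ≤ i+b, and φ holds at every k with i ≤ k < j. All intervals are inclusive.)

none

Need earliest j ≥ 0 with F[1,1] alarm, and (¬reset ∨ alarm) at every k in [0,j-1].
  j=0: rhs fails.
  j=1: rhs fails.
  j=2: rhs fails.
  j=3: rhs fails.
  j=4: rhs fails.
  j=5: rhs holds but lhs fails at k=3.
  j=6: rhs holds but lhs fails at k=3.
  j=7: rhs holds but lhs fails at k=3.
  j=8: rhs holds but lhs fails at k=3.
  j=9: rhs holds but lhs fails at k=3.
  j=10: rhs holds but lhs fails at k=3.
  j=11: rhs holds but lhs fails at k=3.
No witness within the range → none.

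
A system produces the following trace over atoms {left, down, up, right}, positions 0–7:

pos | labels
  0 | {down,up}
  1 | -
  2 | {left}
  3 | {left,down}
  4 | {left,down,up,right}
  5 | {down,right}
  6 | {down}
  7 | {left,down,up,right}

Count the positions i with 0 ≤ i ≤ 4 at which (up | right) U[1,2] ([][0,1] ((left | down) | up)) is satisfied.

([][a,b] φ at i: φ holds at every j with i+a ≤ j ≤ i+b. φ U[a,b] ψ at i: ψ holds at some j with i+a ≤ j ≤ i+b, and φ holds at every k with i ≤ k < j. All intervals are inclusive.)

Evaluate at each i in [0,4]:
  i=0: ✗ (lhs fails at k=1 before rhs at j=2)
  i=1: ✗ (lhs fails at k=1 before rhs at j=2)
  i=2: ✗ (lhs fails at k=2 before rhs at j=3)
  i=3: ✗ (lhs fails at k=3 before rhs at j=4)
  i=4: ✓ (rhs at j=5; lhs holds on [4,4])
Positions where it holds: {4} → 1.

1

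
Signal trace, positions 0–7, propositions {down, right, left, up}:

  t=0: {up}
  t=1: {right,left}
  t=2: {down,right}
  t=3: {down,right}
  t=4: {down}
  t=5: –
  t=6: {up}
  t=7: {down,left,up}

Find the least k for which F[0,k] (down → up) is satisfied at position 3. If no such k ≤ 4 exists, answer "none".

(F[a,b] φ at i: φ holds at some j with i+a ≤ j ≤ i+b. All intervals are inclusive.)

2

Scan j = 3,4,… for (down → up):
  j=3: fails
  j=4: fails
  j=5: holds
First hit at j=5, so smallest k = 5-3 = 2.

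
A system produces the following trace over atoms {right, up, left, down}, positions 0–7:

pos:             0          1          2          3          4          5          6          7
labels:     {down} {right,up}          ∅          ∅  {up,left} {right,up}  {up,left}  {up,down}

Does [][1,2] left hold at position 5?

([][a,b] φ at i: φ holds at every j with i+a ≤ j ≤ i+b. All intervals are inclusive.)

False

Check left at every j in [6,7]:
  j=6: true
  j=7: false
Fails at j=7 → formula fails.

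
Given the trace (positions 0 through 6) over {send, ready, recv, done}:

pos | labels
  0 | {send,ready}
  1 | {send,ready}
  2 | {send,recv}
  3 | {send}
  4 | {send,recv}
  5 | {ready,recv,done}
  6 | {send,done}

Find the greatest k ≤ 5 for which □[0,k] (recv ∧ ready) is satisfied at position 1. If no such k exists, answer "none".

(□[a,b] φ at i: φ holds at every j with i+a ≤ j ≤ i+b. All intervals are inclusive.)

(recv ∧ ready) must hold from j=1 onward; find where it first fails.
  j=1: fails → no k works.

none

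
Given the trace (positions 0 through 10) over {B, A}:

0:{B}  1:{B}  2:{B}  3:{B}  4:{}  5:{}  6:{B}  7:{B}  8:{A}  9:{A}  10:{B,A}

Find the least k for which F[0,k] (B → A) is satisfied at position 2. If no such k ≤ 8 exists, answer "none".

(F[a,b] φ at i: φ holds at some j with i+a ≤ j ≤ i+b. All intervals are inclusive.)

2

Scan j = 2,3,… for (B → A):
  j=2: fails
  j=3: fails
  j=4: holds
First hit at j=4, so smallest k = 4-2 = 2.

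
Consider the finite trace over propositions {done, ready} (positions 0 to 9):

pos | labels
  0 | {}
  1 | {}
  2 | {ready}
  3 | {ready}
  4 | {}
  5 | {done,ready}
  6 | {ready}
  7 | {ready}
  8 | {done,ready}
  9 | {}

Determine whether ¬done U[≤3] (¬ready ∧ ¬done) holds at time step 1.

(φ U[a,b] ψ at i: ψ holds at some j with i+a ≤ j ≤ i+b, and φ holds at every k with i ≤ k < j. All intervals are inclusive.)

Need some j in [1,4] with (¬ready ∧ ¬done), and ¬done at every k in [1,j-1].
  j=1: (¬ready ∧ ¬done) holds; no prefix to check → satisfied.

Yes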